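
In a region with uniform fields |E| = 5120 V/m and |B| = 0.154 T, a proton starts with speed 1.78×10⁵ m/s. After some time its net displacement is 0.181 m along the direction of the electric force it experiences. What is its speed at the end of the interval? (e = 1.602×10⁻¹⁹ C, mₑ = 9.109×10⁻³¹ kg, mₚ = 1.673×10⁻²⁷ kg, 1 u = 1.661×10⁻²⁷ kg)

B does no work; ΔKE = |q|E d.
½mv_f² = ½mv₀² + |q|Ed = ½(1.673×10⁻²⁷)(1.78×10⁵)² + (1.602×10⁻¹⁹)(5120)(0.181) ≈ 2.650×10⁻¹⁷ J + 1.485×10⁻¹⁶ J ≈ 1.750×10⁻¹⁶ J.
v_f = √(2·1.750×10⁻¹⁶/1.673×10⁻²⁷) ≈ 4.57×10⁵ m/s.

v_f ≈ 4.57×10⁵ m/s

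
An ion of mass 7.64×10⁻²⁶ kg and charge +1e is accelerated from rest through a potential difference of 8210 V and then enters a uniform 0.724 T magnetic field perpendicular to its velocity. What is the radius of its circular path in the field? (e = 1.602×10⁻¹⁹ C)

r ≈ 0.122 m

Acceleration: |q|V = ½mv² ⇒ v = √(2|q|V/m) = √(2·1.602×10⁻¹⁹·8210/7.64×10⁻²⁶) ≈ 1.856×10⁵ m/s.
In the field: r = mv/(|q|B) = (7.64×10⁻²⁶)(1.856×10⁵)/((1.602×10⁻¹⁹)(0.724)) ≈ 0.122 m.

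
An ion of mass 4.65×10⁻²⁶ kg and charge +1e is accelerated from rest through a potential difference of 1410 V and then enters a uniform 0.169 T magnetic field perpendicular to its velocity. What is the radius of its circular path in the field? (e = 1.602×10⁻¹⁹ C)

Acceleration: |q|V = ½mv² ⇒ v = √(2|q|V/m) = √(2·1.602×10⁻¹⁹·1410/4.65×10⁻²⁶) ≈ 9.857×10⁴ m/s.
In the field: r = mv/(|q|B) = (4.65×10⁻²⁶)(9.857×10⁴)/((1.602×10⁻¹⁹)(0.169)) ≈ 0.169 m.

r ≈ 0.169 m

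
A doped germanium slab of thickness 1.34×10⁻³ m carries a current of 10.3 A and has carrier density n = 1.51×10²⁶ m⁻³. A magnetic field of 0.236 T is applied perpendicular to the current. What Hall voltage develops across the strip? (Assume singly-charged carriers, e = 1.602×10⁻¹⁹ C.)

V_H ≈ 7.50×10⁻⁵ V

V_H = IB/(n e t).
V_H = (10.3)(0.236)/((1.51×10²⁶)(1.602×10⁻¹⁹)(1.34×10⁻³)) ≈ 7.50×10⁻⁵ V.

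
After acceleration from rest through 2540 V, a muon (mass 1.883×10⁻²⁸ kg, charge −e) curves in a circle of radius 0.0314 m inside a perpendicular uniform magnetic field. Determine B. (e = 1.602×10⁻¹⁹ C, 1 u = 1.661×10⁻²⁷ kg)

B ≈ 0.0778 T

v = √(2|q|V/m) = √(2·1.602×10⁻¹⁹·2540/1.883×10⁻²⁸) ≈ 2.079×10⁶ m/s.
B = mv/(|q|r) = (1.883×10⁻²⁸)(2.079×10⁶)/((1.602×10⁻¹⁹)(0.0314)) ≈ 0.0778 T.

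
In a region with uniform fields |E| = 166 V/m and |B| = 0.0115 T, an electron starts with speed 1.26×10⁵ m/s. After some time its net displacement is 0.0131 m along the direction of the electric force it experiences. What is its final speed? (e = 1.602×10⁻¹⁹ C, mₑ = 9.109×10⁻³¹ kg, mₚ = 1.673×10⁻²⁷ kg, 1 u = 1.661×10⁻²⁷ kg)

v_f ≈ 8.84×10⁵ m/s

B does no work; ΔKE = |q|E d.
½mv_f² = ½mv₀² + |q|Ed = ½(9.109×10⁻³¹)(1.26×10⁵)² + (1.602×10⁻¹⁹)(166)(0.0131) ≈ 7.231×10⁻²¹ J + 3.484×10⁻¹⁹ J ≈ 3.556×10⁻¹⁹ J.
v_f = √(2·3.556×10⁻¹⁹/9.109×10⁻³¹) ≈ 8.84×10⁵ m/s.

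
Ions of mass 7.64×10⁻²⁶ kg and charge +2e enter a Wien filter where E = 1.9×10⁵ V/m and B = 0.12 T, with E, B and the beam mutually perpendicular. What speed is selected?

v = 1.6×10⁶ m/s

For undeflected motion the electric and magnetic forces balance: qE = qvB.
v = E/B = 1.9×10⁵/0.12 = 1.6×10⁶ m/s.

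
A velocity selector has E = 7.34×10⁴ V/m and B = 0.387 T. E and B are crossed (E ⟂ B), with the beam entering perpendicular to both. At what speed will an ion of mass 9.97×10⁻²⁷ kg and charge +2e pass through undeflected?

Zero net Lorentz force requires |qE| = |q v×B|, i.e. E = vB.
v = E/B = 7.34×10⁴/0.387 = 1.90×10⁵ m/s.

v = 1.90×10⁵ m/s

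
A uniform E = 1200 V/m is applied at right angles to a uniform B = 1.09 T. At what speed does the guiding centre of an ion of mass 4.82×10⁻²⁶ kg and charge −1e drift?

v_d ≈ 1100 m/s

In crossed fields the guiding centre drifts at v_d = |E×B|/B² = E/B, independent of charge and mass.
v_d = 1200/1.09 = 1100 m/s.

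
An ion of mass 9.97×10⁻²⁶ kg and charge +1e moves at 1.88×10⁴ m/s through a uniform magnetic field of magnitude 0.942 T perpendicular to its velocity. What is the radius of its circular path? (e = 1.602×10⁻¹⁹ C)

The magnetic force provides the centripetal force: |q|vB = mv²/r.
r = mv/(|q|B) = (9.97×10⁻²⁶)(1.88×10⁴)/((1.602×10⁻¹⁹)(0.942)) ≈ 0.0124 m.

r ≈ 0.0124 m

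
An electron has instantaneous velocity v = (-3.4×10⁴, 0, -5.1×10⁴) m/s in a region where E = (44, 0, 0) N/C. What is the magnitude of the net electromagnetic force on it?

|F| ≈ 7.05×10⁻¹⁸ N

Only an electric field acts, so F = qE = (−1.602×10⁻¹⁹ C)·(44.0, 0, 0) = (-7.05×10⁻¹⁸, 0, 0) N.
|F| = 7.05×10⁻¹⁸ N.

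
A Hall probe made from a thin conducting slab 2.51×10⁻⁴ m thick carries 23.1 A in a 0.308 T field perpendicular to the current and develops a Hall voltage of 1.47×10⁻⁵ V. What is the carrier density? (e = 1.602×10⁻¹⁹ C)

n ≈ 1.20×10²⁸ m⁻³

From V_H = IB/(n e t), n = IB/(V_H e t).
n = (23.1)(0.308)/((1.47×10⁻⁵)(1.602×10⁻¹⁹)(2.51×10⁻⁴)) ≈ 1.20×10²⁸ m⁻³.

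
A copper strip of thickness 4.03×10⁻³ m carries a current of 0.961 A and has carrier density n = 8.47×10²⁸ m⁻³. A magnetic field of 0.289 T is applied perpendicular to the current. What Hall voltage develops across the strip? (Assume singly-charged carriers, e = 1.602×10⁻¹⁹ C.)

V_H = IB/(n e t).
V_H = (0.961)(0.289)/((8.47×10²⁸)(1.602×10⁻¹⁹)(4.03×10⁻³)) ≈ 5.08×10⁻⁹ V.

V_H ≈ 5.08×10⁻⁹ V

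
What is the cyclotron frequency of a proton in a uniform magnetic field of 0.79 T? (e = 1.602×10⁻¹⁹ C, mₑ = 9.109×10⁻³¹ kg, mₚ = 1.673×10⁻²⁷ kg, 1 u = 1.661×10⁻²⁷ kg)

f ≈ 1.2×10⁷ Hz

f = |q|B/(2πm).
f = (1.602×10⁻¹⁹)(0.79)/(2π·1.673×10⁻²⁷) ≈ 1.2×10⁷ Hz.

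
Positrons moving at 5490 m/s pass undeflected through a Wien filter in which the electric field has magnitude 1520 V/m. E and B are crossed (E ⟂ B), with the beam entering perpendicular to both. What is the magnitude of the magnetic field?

B = 0.277 T

Balance of forces in the selector: qE = qvB ⇒ B = E/v.
B = 1520/5490 = 0.277 T.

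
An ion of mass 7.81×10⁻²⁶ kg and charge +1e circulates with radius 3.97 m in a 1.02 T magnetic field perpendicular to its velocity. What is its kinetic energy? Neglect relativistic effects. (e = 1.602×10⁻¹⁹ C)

KE ≈ 1.68×10⁷ eV

v = |q|Br/m, then KE = ½mv² = (qBr)²/(2m).
v = (1.602×10⁻¹⁹)(1.02)(3.97)/7.81×10⁻²⁶ ≈ 8.306×10⁶ m/s.
KE = ½(7.81×10⁻²⁶)(8.306×10⁶)² ≈ 2.69×10⁻¹² J = 1.68×10⁷ eV.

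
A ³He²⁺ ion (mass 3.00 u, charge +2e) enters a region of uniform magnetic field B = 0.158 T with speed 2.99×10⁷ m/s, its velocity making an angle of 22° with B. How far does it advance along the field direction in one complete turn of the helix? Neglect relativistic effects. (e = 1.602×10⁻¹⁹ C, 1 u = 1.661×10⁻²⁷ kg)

p ≈ 17.1 m

v∥ = v cosθ = 2.99×10⁷·cos22° ≈ 2.772×10⁷ m/s.
T = 2πm/(|q|B) = 2π(4.983×10⁻²⁷)/((3.204×10⁻¹⁹)(0.158)) ≈ 6.185×10⁻⁷ s.
pitch = v∥ T = (2.772×10⁷)(6.185×10⁻⁷) ≈ 17.1 m.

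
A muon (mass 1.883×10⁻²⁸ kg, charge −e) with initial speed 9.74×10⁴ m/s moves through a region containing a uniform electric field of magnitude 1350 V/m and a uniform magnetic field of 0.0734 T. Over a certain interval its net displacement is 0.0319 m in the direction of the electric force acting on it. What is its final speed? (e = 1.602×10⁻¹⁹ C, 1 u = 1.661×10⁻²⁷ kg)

B does no work; ΔKE = |q|E d.
½mv_f² = ½mv₀² + |q|Ed = ½(1.883×10⁻²⁸)(9.74×10⁴)² + (1.602×10⁻¹⁹)(1350)(0.0319) ≈ 8.932×10⁻¹⁹ J + 6.899×10⁻¹⁸ J ≈ 7.792×10⁻¹⁸ J.
v_f = √(2·7.792×10⁻¹⁸/1.883×10⁻²⁸) ≈ 2.88×10⁵ m/s.

v_f ≈ 2.88×10⁵ m/s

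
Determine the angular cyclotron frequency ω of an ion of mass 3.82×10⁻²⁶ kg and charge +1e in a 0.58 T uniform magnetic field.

ω ≈ 2.4×10⁶ rad/s

ω = |q|B/m.
ω = (1.602×10⁻¹⁹)(0.58)/3.82×10⁻²⁶ ≈ 2.4×10⁶ rad/s.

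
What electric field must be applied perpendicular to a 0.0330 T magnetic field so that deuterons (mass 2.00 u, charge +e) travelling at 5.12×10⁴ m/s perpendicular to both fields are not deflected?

E = 1690 V/m

For straight-line motion qE = qvB, so E = vB.
E = 5.12×10⁴ × 0.0330 = 1690 V/m.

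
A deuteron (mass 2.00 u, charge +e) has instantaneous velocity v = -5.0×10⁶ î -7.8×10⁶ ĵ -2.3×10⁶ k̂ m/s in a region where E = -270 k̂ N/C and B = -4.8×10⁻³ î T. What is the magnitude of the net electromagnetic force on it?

|F| ≈ 6.29×10⁻¹⁵ N

v×B = (0, 1.10×10⁴, -3.74×10⁴) N/C.
E + v×B = (0, 1.10×10⁴, -3.77×10⁴) N/C.
F = q(E + v×B) = (1.602×10⁻¹⁹ C)·(0, 1.10×10⁴, -3.77×10⁴) = (0, 1.77×10⁻¹⁵, -6.04×10⁻¹⁵) N.
|F| = 6.29×10⁻¹⁵ N.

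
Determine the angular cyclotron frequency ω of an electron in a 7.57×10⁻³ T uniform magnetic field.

ω = |q|B/m.
ω = (1.602×10⁻¹⁹)(7.57×10⁻³)/9.109×10⁻³¹ ≈ 1.33×10⁹ rad/s.

ω ≈ 1.33×10⁹ rad/s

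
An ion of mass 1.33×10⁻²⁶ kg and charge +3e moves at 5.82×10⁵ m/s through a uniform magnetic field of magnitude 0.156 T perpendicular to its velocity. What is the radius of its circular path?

The magnetic force provides the centripetal force: |q|vB = mv²/r.
r = mv/(|q|B) = (1.33×10⁻²⁶)(5.82×10⁵)/((4.806×10⁻¹⁹)(0.156)) ≈ 0.103 m.

r ≈ 0.103 m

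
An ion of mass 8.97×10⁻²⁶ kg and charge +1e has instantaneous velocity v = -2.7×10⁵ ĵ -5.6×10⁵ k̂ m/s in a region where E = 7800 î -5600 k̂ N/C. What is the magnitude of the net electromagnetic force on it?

Only an electric field acts, so F = qE = (1.602×10⁻¹⁹ C)·(7800, 0, -5600) = (1.25×10⁻¹⁵, 0, -8.97×10⁻¹⁶) N.
|F| = 1.54×10⁻¹⁵ N.

|F| ≈ 1.54×10⁻¹⁵ N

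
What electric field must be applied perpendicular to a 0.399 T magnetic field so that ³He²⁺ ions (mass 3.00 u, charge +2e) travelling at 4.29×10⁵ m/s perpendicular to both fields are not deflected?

E = 1.71×10⁵ V/m

For straight-line motion qE = qvB, so E = vB.
E = 4.29×10⁵ × 0.399 = 1.71×10⁵ V/m.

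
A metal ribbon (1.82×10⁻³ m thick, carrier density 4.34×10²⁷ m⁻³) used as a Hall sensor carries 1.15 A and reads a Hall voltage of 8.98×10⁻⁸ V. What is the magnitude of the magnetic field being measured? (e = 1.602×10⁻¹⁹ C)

From V_H = IB/(n e t), B = V_H n e t / I.
B = (8.98×10⁻⁸)(4.34×10²⁷)(1.602×10⁻¹⁹)(1.82×10⁻³)/1.15 ≈ 0.0988 T.

B ≈ 0.0988 T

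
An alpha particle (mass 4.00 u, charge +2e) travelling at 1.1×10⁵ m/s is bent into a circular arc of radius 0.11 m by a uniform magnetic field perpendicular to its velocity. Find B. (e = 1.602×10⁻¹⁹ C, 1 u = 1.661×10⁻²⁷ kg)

From |q|vB = mv²/r, B = mv/(|q|r).
B = (6.644×10⁻²⁷)(1.1×10⁵)/((3.204×10⁻¹⁹)(0.11)) ≈ 0.021 T.

B ≈ 0.021 T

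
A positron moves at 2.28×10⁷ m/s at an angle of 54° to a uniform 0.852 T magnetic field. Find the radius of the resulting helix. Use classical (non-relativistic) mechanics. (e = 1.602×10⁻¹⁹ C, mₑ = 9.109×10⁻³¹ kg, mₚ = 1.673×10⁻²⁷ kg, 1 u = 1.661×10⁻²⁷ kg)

v⊥ = v sinθ = 2.28×10⁷·sin54° ≈ 1.845×10⁷ m/s.
r = m v⊥/(|q|B) = (9.109×10⁻³¹)(1.845×10⁷)/((1.602×10⁻¹⁹)(0.852)) ≈ 1.23×10⁻⁴ m.

r ≈ 1.23×10⁻⁴ m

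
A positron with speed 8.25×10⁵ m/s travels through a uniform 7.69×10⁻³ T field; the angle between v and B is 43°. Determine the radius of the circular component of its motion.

r ≈ 4.16×10⁻⁴ m

v⊥ = v sinθ = 8.25×10⁵·sin43° ≈ 5.626×10⁵ m/s.
r = m v⊥/(|q|B) = (9.109×10⁻³¹)(5.626×10⁵)/((1.602×10⁻¹⁹)(7.69×10⁻³)) ≈ 4.16×10⁻⁴ m.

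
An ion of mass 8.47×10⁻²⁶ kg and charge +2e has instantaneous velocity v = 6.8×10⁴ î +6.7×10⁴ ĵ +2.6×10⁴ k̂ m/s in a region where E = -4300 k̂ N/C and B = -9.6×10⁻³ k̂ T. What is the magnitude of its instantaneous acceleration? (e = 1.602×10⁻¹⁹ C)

v×B = (-643, 653, 0) N/C.
E + v×B = (-643, 653, -4300) N/C.
F = q(E + v×B) = (3.204×10⁻¹⁹ C)·(-643, 653, -4300) = (-2.06×10⁻¹⁶, 2.09×10⁻¹⁶, -1.38×10⁻¹⁵) N.
|a| = |F|/m = 1.409×10⁻¹⁵/8.47×10⁻²⁶ ≈ 1.66×10¹⁰ m/s².

|a| ≈ 1.66×10¹⁰ m/s²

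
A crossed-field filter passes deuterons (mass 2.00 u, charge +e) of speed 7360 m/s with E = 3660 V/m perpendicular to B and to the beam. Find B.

B = 0.497 T

Balance of forces in the selector: qE = qvB ⇒ B = E/v.
B = 3660/7360 = 0.497 T.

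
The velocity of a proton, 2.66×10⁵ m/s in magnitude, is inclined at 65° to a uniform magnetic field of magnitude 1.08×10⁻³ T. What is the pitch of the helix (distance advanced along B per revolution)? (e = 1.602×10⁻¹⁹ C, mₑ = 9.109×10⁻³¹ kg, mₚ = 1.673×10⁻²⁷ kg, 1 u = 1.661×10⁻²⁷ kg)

v∥ = v cosθ = 2.66×10⁵·cos65° ≈ 1.124×10⁵ m/s.
T = 2πm/(|q|B) = 2π(1.673×10⁻²⁷)/((1.602×10⁻¹⁹)(1.08×10⁻³)) ≈ 6.076×10⁻⁵ s.
pitch = v∥ T = (1.124×10⁵)(6.076×10⁻⁵) ≈ 6.83 m.

p ≈ 6.83 m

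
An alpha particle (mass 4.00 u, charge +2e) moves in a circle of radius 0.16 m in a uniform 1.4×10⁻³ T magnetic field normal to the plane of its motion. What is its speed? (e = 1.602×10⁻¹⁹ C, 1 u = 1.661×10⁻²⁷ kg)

From |q|vB = mv²/r, v = |q|Br/m.
v = (3.204×10⁻¹⁹)(1.4×10⁻³)(0.16)/6.644×10⁻²⁷ ≈ 1.1×10⁴ m/s.

v ≈ 1.1×10⁴ m/s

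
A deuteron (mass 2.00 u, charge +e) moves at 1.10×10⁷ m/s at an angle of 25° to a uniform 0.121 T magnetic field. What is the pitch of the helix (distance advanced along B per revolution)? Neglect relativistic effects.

p ≈ 10.7 m

v∥ = v cosθ = 1.10×10⁷·cos25° ≈ 9.969×10⁶ m/s.
T = 2πm/(|q|B) = 2π(3.322×10⁻²⁷)/((1.602×10⁻¹⁹)(0.121)) ≈ 1.077×10⁻⁶ s.
pitch = v∥ T = (9.969×10⁶)(1.077×10⁻⁶) ≈ 10.7 m.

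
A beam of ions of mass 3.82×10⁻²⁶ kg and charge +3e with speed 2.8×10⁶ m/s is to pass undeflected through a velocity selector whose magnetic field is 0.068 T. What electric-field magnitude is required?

E = 1.9×10⁵ V/m

For straight-line motion qE = qvB, so E = vB.
E = 2.8×10⁶ × 0.068 = 1.9×10⁵ V/m.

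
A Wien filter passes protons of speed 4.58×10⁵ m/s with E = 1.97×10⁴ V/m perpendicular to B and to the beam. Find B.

B = 0.0430 T

Balance of forces in the selector: qE = qvB ⇒ B = E/v.
B = 1.97×10⁴/4.58×10⁵ = 0.0430 T.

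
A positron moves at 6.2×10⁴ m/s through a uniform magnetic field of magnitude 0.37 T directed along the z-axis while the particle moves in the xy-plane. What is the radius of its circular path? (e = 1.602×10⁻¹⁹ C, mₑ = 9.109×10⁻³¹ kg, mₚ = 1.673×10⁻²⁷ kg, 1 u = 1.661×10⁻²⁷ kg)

r ≈ 9.5×10⁻⁷ m

The magnetic force provides the centripetal force: |q|vB = mv²/r.
r = mv/(|q|B) = (9.109×10⁻³¹)(6.2×10⁴)/((1.602×10⁻¹⁹)(0.37)) ≈ 9.5×10⁻⁷ m.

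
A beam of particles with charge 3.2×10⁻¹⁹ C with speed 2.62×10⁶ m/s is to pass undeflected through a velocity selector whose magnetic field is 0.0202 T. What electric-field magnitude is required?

E = 5.29×10⁴ V/m

For straight-line motion qE = qvB, so E = vB.
E = 2.62×10⁶ × 0.0202 = 5.29×10⁴ V/m.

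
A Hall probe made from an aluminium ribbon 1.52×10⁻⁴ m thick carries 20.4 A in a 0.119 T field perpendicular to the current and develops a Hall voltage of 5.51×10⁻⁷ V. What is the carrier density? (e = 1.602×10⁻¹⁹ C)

n ≈ 1.81×10²⁹ m⁻³

From V_H = IB/(n e t), n = IB/(V_H e t).
n = (20.4)(0.119)/((5.51×10⁻⁷)(1.602×10⁻¹⁹)(1.52×10⁻⁴)) ≈ 1.81×10²⁹ m⁻³.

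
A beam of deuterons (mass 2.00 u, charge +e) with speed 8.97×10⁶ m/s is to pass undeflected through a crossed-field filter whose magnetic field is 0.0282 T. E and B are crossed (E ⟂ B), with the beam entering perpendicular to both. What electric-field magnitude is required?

For straight-line motion qE = qvB, so E = vB.
E = 8.97×10⁶ × 0.0282 = 2.53×10⁵ V/m.

E = 2.53×10⁵ V/m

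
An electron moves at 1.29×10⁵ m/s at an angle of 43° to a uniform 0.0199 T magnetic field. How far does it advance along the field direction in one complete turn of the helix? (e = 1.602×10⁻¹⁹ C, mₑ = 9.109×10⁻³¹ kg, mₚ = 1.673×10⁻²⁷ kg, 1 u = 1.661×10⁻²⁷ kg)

v∥ = v cosθ = 1.29×10⁵·cos43° ≈ 9.434×10⁴ m/s.
T = 2πm/(|q|B) = 2π(9.109×10⁻³¹)/((1.602×10⁻¹⁹)(0.0199)) ≈ 1.795×10⁻⁹ s.
pitch = v∥ T = (9.434×10⁴)(1.795×10⁻⁹) ≈ 1.69×10⁻⁴ m.

p ≈ 1.69×10⁻⁴ m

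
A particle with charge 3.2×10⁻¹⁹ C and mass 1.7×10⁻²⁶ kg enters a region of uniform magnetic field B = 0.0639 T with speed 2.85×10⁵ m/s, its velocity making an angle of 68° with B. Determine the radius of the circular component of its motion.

r ≈ 0.220 m

v⊥ = v sinθ = 2.85×10⁵·sin68° ≈ 2.642×10⁵ m/s.
r = m v⊥/(|q|B) = (1.7×10⁻²⁶)(2.642×10⁵)/((3.2×10⁻¹⁹)(0.0639)) ≈ 0.220 m.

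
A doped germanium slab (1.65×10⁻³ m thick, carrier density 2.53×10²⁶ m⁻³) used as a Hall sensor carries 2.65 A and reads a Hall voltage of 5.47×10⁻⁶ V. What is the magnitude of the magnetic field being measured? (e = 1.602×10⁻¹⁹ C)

B ≈ 0.138 T

From V_H = IB/(n e t), B = V_H n e t / I.
B = (5.47×10⁻⁶)(2.53×10²⁶)(1.602×10⁻¹⁹)(1.65×10⁻³)/2.65 ≈ 0.138 T.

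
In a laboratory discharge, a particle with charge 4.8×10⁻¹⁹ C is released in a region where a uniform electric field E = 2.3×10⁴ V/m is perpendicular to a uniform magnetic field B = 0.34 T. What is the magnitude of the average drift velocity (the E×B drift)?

v_d ≈ 6.8×10⁴ m/s

The E×B drift speed is v_d = E/B.
v_d = 2.3×10⁴/0.34 = 6.8×10⁴ m/s.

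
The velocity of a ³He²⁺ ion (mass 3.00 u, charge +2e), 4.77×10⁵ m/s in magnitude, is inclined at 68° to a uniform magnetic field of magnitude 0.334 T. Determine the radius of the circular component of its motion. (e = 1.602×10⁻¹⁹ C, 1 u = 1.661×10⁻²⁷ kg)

r ≈ 0.0206 m

v⊥ = v sinθ = 4.77×10⁵·sin68° ≈ 4.423×10⁵ m/s.
r = m v⊥/(|q|B) = (4.983×10⁻²⁷)(4.423×10⁵)/((3.204×10⁻¹⁹)(0.334)) ≈ 0.0206 m.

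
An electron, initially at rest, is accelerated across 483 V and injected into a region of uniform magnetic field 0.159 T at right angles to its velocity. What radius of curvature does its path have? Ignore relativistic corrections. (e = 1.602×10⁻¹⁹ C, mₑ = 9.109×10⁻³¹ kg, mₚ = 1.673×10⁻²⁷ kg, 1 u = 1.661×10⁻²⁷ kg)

r ≈ 4.66×10⁻⁴ m

Acceleration: |q|V = ½mv² ⇒ v = √(2|q|V/m) = √(2·1.602×10⁻¹⁹·483/9.109×10⁻³¹) ≈ 1.303×10⁷ m/s.
In the field: r = mv/(|q|B) = (9.109×10⁻³¹)(1.303×10⁷)/((1.602×10⁻¹⁹)(0.159)) ≈ 4.66×10⁻⁴ m.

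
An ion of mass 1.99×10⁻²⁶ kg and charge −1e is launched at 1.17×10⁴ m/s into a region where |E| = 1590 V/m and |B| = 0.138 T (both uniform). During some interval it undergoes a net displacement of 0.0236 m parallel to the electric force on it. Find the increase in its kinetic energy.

The magnetic force is always ⟂ v and does no work; only the electric force changes KE.
ΔKE = F_E · d = |q|E d = (1.602×10⁻¹⁹)(1590)(0.0236) ≈ 6.01×10⁻¹⁸ J.

ΔKE ≈ 6.01×10⁻¹⁸ J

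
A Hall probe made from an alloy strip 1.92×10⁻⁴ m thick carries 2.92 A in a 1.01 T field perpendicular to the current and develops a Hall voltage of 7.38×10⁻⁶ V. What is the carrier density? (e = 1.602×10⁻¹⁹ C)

From V_H = IB/(n e t), n = IB/(V_H e t).
n = (2.92)(1.01)/((7.38×10⁻⁶)(1.602×10⁻¹⁹)(1.92×10⁻⁴)) ≈ 1.30×10²⁸ m⁻³.

n ≈ 1.30×10²⁸ m⁻³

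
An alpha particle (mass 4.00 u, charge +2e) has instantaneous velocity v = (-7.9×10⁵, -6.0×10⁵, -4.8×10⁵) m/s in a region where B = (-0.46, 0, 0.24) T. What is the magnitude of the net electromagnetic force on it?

|F| ≈ 1.65×10⁻¹³ N

v×B = (-1.44×10⁵, 4.10×10⁵, -2.76×10⁵) N/C.
F = q v×B = (3.204×10⁻¹⁹ C)·(-1.44×10⁵, 4.10×10⁵, -2.76×10⁵) = (-4.61×10⁻¹⁴, 1.31×10⁻¹³, -8.84×10⁻¹⁴) N.
|F| = 1.65×10⁻¹³ N.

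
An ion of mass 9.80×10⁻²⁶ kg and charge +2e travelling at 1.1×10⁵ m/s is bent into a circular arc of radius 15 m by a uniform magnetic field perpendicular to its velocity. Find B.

B ≈ 2.2×10⁻³ T

From |q|vB = mv²/r, B = mv/(|q|r).
B = (9.80×10⁻²⁶)(1.1×10⁵)/((3.204×10⁻¹⁹)(15)) ≈ 2.2×10⁻³ T.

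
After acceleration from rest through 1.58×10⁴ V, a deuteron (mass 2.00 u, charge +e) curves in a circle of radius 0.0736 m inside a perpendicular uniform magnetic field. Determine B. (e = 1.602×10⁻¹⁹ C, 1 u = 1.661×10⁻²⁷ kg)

B ≈ 0.348 T

v = √(2|q|V/m) = √(2·1.602×10⁻¹⁹·1.58×10⁴/3.322×10⁻²⁷) ≈ 1.234×10⁶ m/s.
B = mv/(|q|r) = (3.322×10⁻²⁷)(1.234×10⁶)/((1.602×10⁻¹⁹)(0.0736)) ≈ 0.348 T.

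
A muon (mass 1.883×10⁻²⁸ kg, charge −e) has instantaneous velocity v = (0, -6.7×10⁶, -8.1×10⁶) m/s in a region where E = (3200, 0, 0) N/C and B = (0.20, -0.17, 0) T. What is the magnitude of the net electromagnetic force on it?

v×B = (-1.38×10⁶, -1.62×10⁶, 1.34×10⁶) N/C.
E + v×B = (-1.37×10⁶, -1.62×10⁶, 1.34×10⁶) N/C.
F = q(E + v×B) = (−1.602×10⁻¹⁹ C)·(-1.37×10⁶, -1.62×10⁶, 1.34×10⁶) = (2.20×10⁻¹³, 2.60×10⁻¹³, -2.15×10⁻¹³) N.
|F| = 4.02×10⁻¹³ N.

|F| ≈ 4.02×10⁻¹³ N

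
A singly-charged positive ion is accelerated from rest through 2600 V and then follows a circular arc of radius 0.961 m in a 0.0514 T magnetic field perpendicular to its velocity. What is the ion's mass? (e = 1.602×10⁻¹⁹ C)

Combine |q|V = ½mv² and r = mv/(|q|B): eliminate v to get m = qB²r²/(2V).
m = (1.602×10⁻¹⁹)(0.0514)²(0.961)²/(2·2600) ≈ 7.52×10⁻²⁶ kg.

m ≈ 7.52×10⁻²⁶ kg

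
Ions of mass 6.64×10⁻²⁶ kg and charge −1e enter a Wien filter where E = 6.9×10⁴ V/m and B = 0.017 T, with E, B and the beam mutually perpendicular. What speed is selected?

v = 4.1×10⁶ m/s

Zero net Lorentz force requires |qE| = |q v×B|, i.e. E = vB.
v = E/B = 6.9×10⁴/0.017 = 4.1×10⁶ m/s.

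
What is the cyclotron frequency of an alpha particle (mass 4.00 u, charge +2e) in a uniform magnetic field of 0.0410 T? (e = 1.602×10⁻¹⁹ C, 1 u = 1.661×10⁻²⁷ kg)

f = |q|B/(2πm).
f = (3.204×10⁻¹⁹)(0.0410)/(2π·6.644×10⁻²⁷) ≈ 3.15×10⁵ Hz.

f ≈ 3.15×10⁵ Hz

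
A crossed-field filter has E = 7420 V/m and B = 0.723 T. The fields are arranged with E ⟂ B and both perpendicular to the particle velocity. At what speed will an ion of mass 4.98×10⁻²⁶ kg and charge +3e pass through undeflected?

v = 1.03×10⁴ m/s

For undeflected motion the electric and magnetic forces balance: qE = qvB.
v = E/B = 7420/0.723 = 1.03×10⁴ m/s.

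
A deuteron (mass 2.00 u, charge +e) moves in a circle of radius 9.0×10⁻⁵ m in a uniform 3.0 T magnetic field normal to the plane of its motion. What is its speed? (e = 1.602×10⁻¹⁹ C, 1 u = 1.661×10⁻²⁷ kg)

v ≈ 1.3×10⁴ m/s

From |q|vB = mv²/r, v = |q|Br/m.
v = (1.602×10⁻¹⁹)(3.0)(9.0×10⁻⁵)/3.322×10⁻²⁷ ≈ 1.3×10⁴ m/s.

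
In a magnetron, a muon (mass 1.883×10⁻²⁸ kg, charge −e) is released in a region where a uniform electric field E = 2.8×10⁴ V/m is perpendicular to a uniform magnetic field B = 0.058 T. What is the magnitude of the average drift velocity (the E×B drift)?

In crossed fields the guiding centre drifts at v_d = |E×B|/B² = E/B, independent of charge and mass.
v_d = 2.8×10⁴/0.058 = 4.8×10⁵ m/s.

v_d ≈ 4.8×10⁵ m/s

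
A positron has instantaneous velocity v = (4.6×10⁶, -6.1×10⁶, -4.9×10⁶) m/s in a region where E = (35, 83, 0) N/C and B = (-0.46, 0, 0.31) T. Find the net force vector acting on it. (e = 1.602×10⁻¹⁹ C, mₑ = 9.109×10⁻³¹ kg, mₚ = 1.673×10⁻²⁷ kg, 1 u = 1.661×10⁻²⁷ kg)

F ≈ (-3.03×10⁻¹³, 1.33×10⁻¹³, -4.50×10⁻¹³) N

v×B = (-1.89×10⁶, 8.28×10⁵, -2.81×10⁶) N/C.
E + v×B = (-1.89×10⁶, 8.28×10⁵, -2.81×10⁶) N/C.
F = q(E + v×B) = (1.602×10⁻¹⁹ C)·(-1.89×10⁶, 8.28×10⁵, -2.81×10⁶) = (-3.03×10⁻¹³, 1.33×10⁻¹³, -4.50×10⁻¹³) N.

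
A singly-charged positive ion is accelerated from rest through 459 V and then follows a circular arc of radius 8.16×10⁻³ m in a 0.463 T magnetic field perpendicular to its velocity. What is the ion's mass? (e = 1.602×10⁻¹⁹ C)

m ≈ 2.49×10⁻²⁷ kg

Combine |q|V = ½mv² and r = mv/(|q|B): eliminate v to get m = qB²r²/(2V).
m = (1.602×10⁻¹⁹)(0.463)²(8.16×10⁻³)²/(2·459) ≈ 2.49×10⁻²⁷ kg.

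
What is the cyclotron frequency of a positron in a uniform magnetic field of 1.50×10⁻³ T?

f = |q|B/(2πm).
f = (1.602×10⁻¹⁹)(1.50×10⁻³)/(2π·9.109×10⁻³¹) ≈ 4.20×10⁷ Hz.

f ≈ 4.20×10⁷ Hz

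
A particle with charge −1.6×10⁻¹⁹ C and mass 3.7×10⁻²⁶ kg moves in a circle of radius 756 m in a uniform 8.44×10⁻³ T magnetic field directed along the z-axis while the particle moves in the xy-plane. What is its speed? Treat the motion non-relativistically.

From |q|vB = mv²/r, v = |q|Br/m.
v = (1.6×10⁻¹⁹)(8.44×10⁻³)(756)/3.7×10⁻²⁶ ≈ 2.76×10⁷ m/s.

v ≈ 2.76×10⁷ m/s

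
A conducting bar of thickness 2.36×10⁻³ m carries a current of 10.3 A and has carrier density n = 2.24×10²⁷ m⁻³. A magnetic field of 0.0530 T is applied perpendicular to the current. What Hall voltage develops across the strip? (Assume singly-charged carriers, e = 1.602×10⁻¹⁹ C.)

V_H = IB/(n e t).
V_H = (10.3)(0.0530)/((2.24×10²⁷)(1.602×10⁻¹⁹)(2.36×10⁻³)) ≈ 6.45×10⁻⁷ V.

V_H ≈ 6.45×10⁻⁷ V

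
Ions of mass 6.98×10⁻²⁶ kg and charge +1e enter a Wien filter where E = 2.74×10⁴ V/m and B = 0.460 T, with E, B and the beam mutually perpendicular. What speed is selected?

v = 5.96×10⁴ m/s

For undeflected motion the electric and magnetic forces balance: qE = qvB.
v = E/B = 2.74×10⁴/0.460 = 5.96×10⁴ m/s.
The result is independent of the particle's charge and mass.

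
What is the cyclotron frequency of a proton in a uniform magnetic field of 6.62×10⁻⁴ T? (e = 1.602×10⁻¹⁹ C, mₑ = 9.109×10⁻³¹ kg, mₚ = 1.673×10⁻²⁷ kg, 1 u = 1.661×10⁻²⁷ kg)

f = |q|B/(2πm).
f = (1.602×10⁻¹⁹)(6.62×10⁻⁴)/(2π·1.673×10⁻²⁷) ≈ 1.01×10⁴ Hz.

f ≈ 1.01×10⁴ Hz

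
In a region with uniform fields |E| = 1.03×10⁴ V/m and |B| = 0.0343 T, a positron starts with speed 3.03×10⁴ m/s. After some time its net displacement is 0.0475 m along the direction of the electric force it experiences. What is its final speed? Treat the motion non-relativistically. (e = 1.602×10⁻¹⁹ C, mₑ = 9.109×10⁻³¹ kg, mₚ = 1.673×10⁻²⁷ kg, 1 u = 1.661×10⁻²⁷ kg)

v_f ≈ 1.31×10⁷ m/s

B does no work; ΔKE = |q|E d.
½mv_f² = ½mv₀² + |q|Ed = ½(9.109×10⁻³¹)(3.03×10⁴)² + (1.602×10⁻¹⁹)(1.03×10⁴)(0.0475) ≈ 4.181×10⁻²² J + 7.838×10⁻¹⁷ J ≈ 7.838×10⁻¹⁷ J.
v_f = √(2·7.838×10⁻¹⁷/9.109×10⁻³¹) ≈ 1.31×10⁷ m/s.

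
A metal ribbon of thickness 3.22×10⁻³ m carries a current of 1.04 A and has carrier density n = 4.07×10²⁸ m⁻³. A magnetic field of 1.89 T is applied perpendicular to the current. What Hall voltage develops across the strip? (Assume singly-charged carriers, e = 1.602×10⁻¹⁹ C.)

V_H ≈ 9.36×10⁻⁸ V

V_H = IB/(n e t).
V_H = (1.04)(1.89)/((4.07×10²⁸)(1.602×10⁻¹⁹)(3.22×10⁻³)) ≈ 9.36×10⁻⁸ V.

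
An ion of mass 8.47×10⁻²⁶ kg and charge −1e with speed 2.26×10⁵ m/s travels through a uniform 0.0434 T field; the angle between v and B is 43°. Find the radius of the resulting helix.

v⊥ = v sinθ = 2.26×10⁵·sin43° ≈ 1.541×10⁵ m/s.
r = m v⊥/(|q|B) = (8.47×10⁻²⁶)(1.541×10⁵)/((1.602×10⁻¹⁹)(0.0434)) ≈ 1.88 m.

r ≈ 1.88 m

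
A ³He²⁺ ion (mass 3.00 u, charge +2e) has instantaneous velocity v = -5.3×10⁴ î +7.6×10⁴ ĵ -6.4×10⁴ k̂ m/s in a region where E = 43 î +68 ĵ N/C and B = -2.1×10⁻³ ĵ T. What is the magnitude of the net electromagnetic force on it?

|F| ≈ 5.10×10⁻¹⁷ N

v×B = (-134, 0, 111) N/C.
E + v×B = (-91.4, 68.0, 111) N/C.
F = q(E + v×B) = (3.204×10⁻¹⁹ C)·(-91.4, 68.0, 111) = (-2.93×10⁻¹⁷, 2.18×10⁻¹⁷, 3.57×10⁻¹⁷) N.
|F| = 5.10×10⁻¹⁷ N.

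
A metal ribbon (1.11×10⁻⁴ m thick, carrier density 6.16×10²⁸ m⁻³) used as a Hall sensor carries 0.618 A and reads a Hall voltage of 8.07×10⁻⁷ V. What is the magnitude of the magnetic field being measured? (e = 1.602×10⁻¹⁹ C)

From V_H = IB/(n e t), B = V_H n e t / I.
B = (8.07×10⁻⁷)(6.16×10²⁸)(1.602×10⁻¹⁹)(1.11×10⁻⁴)/0.618 ≈ 1.43 T.

B ≈ 1.43 T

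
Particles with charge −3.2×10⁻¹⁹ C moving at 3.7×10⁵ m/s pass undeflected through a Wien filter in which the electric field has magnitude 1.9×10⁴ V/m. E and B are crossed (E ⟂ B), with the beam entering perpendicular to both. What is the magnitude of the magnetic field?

B = 0.051 T

Balance of forces in the selector: qE = qvB ⇒ B = E/v.
B = 1.9×10⁴/3.7×10⁵ = 0.051 T.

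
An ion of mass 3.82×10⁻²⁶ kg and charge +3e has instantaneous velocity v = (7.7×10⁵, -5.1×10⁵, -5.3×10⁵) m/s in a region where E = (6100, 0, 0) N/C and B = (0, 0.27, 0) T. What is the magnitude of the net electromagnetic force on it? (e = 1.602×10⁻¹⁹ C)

|F| ≈ 1.23×10⁻¹³ N

v×B = (1.43×10⁵, 0, 2.08×10⁵) N/C.
E + v×B = (1.49×10⁵, 0, 2.08×10⁵) N/C.
F = q(E + v×B) = (4.806×10⁻¹⁹ C)·(1.49×10⁵, 0, 2.08×10⁵) = (7.17×10⁻¹⁴, 0, 9.99×10⁻¹⁴) N.
|F| = 1.23×10⁻¹³ N.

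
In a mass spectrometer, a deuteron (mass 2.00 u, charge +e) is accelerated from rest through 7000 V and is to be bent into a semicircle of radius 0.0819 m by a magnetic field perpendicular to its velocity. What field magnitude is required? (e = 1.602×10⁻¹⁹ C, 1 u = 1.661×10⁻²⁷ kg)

B ≈ 0.208 T

v = √(2|q|V/m) = √(2·1.602×10⁻¹⁹·7000/3.322×10⁻²⁷) ≈ 8.217×10⁵ m/s.
B = mv/(|q|r) = (3.322×10⁻²⁷)(8.217×10⁵)/((1.602×10⁻¹⁹)(0.0819)) ≈ 0.208 T.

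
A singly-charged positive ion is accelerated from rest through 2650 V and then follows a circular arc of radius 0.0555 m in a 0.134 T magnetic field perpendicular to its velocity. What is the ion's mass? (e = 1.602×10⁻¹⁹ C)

m ≈ 1.67×10⁻²⁷ kg

Combine |q|V = ½mv² and r = mv/(|q|B): eliminate v to get m = qB²r²/(2V).
m = (1.602×10⁻¹⁹)(0.134)²(0.0555)²/(2·2650) ≈ 1.67×10⁻²⁷ kg.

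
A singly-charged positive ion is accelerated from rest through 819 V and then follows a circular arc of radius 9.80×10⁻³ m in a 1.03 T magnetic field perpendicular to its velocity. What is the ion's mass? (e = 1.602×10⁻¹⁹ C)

m ≈ 9.96×10⁻²⁷ kg

Combine |q|V = ½mv² and r = mv/(|q|B): eliminate v to get m = qB²r²/(2V).
m = (1.602×10⁻¹⁹)(1.03)²(9.80×10⁻³)²/(2·819) ≈ 9.96×10⁻²⁷ kg.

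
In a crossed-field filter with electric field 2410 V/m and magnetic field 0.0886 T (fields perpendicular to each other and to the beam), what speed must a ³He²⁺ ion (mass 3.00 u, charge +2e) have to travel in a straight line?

For undeflected motion the electric and magnetic forces balance: qE = qvB.
v = E/B = 2410/0.0886 = 2.72×10⁴ m/s.
The result is independent of the particle's charge and mass.

v = 2.72×10⁴ m/s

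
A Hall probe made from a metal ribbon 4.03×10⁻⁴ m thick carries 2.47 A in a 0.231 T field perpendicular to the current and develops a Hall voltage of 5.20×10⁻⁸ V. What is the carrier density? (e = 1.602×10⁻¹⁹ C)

From V_H = IB/(n e t), n = IB/(V_H e t).
n = (2.47)(0.231)/((5.20×10⁻⁸)(1.602×10⁻¹⁹)(4.03×10⁻⁴)) ≈ 1.70×10²⁹ m⁻³.

n ≈ 1.70×10²⁹ m⁻³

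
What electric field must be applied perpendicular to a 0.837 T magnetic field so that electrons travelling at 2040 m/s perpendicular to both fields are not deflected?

For straight-line motion qE = qvB, so E = vB.
E = 2040 × 0.837 = 1710 V/m.

E = 1710 V/m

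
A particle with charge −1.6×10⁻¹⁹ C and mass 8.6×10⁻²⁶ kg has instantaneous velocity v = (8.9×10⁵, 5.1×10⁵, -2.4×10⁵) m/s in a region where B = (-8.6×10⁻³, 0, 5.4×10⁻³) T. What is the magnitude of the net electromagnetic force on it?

|F| ≈ 9.38×10⁻¹⁶ N

v×B = (2750, -2740, 4390) N/C.
F = q v×B = (−1.6×10⁻¹⁹ C)·(2750, -2740, 4390) = (-4.41×10⁻¹⁶, 4.39×10⁻¹⁶, -7.02×10⁻¹⁶) N.
|F| = 9.38×10⁻¹⁶ N.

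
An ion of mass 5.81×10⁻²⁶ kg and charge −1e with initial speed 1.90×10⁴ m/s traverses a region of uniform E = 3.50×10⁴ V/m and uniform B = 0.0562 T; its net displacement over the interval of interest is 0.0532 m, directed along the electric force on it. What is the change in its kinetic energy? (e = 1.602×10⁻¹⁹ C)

ΔKE ≈ 2.98×10⁻¹⁶ J

The magnetic force is always ⟂ v and does no work; only the electric force changes KE.
ΔKE = F_E · d = |q|E d = (1.602×10⁻¹⁹)(3.50×10⁴)(0.0532) ≈ 2.98×10⁻¹⁶ J.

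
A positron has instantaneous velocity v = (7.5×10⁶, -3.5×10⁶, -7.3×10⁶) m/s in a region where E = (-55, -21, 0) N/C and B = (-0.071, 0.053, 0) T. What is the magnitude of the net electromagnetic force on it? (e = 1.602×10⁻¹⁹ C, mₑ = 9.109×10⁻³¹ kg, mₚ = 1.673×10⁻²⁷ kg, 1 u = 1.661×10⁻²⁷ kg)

v×B = (3.87×10⁵, 5.18×10⁵, 1.49×10⁵) N/C.
E + v×B = (3.87×10⁵, 5.18×10⁵, 1.49×10⁵) N/C.
F = q(E + v×B) = (1.602×10⁻¹⁹ C)·(3.87×10⁵, 5.18×10⁵, 1.49×10⁵) = (6.20×10⁻¹⁴, 8.30×10⁻¹⁴, 2.39×10⁻¹⁴) N.
|F| = 1.06×10⁻¹³ N.

|F| ≈ 1.06×10⁻¹³ N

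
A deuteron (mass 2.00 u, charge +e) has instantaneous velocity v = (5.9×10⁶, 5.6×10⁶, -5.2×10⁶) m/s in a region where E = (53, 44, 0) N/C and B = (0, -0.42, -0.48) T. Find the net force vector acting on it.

v×B = (-4.87×10⁶, 2.83×10⁶, -2.48×10⁶) N/C.
E + v×B = (-4.87×10⁶, 2.83×10⁶, -2.48×10⁶) N/C.
F = q(E + v×B) = (1.602×10⁻¹⁹ C)·(-4.87×10⁶, 2.83×10⁶, -2.48×10⁶) = (-7.80×10⁻¹³, 4.54×10⁻¹³, -3.97×10⁻¹³) N.

F ≈ (-7.80×10⁻¹³, 4.54×10⁻¹³, -3.97×10⁻¹³) N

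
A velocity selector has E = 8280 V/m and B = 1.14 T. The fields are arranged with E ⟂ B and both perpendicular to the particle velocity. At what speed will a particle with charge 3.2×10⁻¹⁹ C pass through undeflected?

Straight-line motion ⇒ electric and magnetic forces cancel, so E = vB.
v = E/B = 8280/1.14 = 7260 m/s.
The result is independent of the particle's charge and mass.

v = 7260 m/s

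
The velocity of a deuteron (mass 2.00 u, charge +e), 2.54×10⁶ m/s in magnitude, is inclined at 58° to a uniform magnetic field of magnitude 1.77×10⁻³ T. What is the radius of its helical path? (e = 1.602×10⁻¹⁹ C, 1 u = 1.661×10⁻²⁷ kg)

v⊥ = v sinθ = 2.54×10⁶·sin58° ≈ 2.154×10⁶ m/s.
r = m v⊥/(|q|B) = (3.322×10⁻²⁷)(2.154×10⁶)/((1.602×10⁻¹⁹)(1.77×10⁻³)) ≈ 25.2 m.

r ≈ 25.2 m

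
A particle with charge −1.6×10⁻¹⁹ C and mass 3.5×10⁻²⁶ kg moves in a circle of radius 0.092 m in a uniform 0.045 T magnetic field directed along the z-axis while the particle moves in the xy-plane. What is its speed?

From |q|vB = mv²/r, v = |q|Br/m.
v = (1.6×10⁻¹⁹)(0.045)(0.092)/3.5×10⁻²⁶ ≈ 1.9×10⁴ m/s.

v ≈ 1.9×10⁴ m/s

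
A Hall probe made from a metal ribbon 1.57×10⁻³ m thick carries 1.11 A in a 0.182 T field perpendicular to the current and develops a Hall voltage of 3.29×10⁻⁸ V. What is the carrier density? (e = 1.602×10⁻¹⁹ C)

n ≈ 2.44×10²⁸ m⁻³

From V_H = IB/(n e t), n = IB/(V_H e t).
n = (1.11)(0.182)/((3.29×10⁻⁸)(1.602×10⁻¹⁹)(1.57×10⁻³)) ≈ 2.44×10²⁸ m⁻³.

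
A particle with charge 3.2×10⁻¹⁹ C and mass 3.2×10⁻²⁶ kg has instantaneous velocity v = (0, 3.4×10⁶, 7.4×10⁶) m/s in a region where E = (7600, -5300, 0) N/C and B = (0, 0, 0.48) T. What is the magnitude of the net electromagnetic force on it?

|F| ≈ 5.25×10⁻¹³ N

v×B = (1.63×10⁶, 0, 0) N/C.
E + v×B = (1.64×10⁶, -5300, 0) N/C.
F = q(E + v×B) = (3.2×10⁻¹⁹ C)·(1.64×10⁶, -5300, 0) = (5.25×10⁻¹³, -1.70×10⁻¹⁵, 0) N.
|F| = 5.25×10⁻¹³ N.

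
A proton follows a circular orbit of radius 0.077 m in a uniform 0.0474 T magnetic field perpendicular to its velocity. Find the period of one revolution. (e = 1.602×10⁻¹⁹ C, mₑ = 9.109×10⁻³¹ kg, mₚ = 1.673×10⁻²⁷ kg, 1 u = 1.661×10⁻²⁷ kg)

T ≈ 1.38×10⁻⁶ s

The cyclotron period depends only on m, q, B: T = 2πm/(|q|B).
T = 2π(1.673×10⁻²⁷)/((1.602×10⁻¹⁹)(0.0474)) ≈ 1.38×10⁻⁶ s.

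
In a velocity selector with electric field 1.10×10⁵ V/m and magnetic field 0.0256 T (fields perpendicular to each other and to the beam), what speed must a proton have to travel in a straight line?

v = 4.30×10⁶ m/s

For undeflected motion the electric and magnetic forces balance: qE = qvB.
v = E/B = 1.10×10⁵/0.0256 = 4.30×10⁶ m/s.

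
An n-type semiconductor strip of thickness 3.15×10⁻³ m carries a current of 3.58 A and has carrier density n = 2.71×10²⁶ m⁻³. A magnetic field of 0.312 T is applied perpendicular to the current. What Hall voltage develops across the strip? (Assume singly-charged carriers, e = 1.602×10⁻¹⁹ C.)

V_H = IB/(n e t).
V_H = (3.58)(0.312)/((2.71×10²⁶)(1.602×10⁻¹⁹)(3.15×10⁻³)) ≈ 8.17×10⁻⁶ V.

V_H ≈ 8.17×10⁻⁶ V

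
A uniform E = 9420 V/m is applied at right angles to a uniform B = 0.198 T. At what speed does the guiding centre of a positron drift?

v_d ≈ 4.76×10⁴ m/s

The steady drift has the magnetic force balancing the electric force, so v_d = E/B.
v_d = 9420/0.198 = 4.76×10⁴ m/s.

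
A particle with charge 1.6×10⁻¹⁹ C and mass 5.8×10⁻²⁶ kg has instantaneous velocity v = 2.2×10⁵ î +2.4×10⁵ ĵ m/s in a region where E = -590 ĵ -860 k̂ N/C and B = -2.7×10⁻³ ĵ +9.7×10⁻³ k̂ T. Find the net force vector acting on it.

v×B = (2330, -2130, -594) N/C.
E + v×B = (2330, -2720, -1450) N/C.
F = q(E + v×B) = (1.6×10⁻¹⁹ C)·(2330, -2720, -1450) = (3.72×10⁻¹⁶, -4.36×10⁻¹⁶, -2.33×10⁻¹⁶) N.

F ≈ (3.72×10⁻¹⁶, -4.36×10⁻¹⁶, -2.33×10⁻¹⁶) N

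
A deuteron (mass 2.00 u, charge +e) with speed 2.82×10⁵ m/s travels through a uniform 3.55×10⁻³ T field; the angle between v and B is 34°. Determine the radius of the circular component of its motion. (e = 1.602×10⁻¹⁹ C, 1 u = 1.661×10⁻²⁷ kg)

v⊥ = v sinθ = 2.82×10⁵·sin34° ≈ 1.577×10⁵ m/s.
r = m v⊥/(|q|B) = (3.322×10⁻²⁷)(1.577×10⁵)/((1.602×10⁻¹⁹)(3.55×10⁻³)) ≈ 0.921 m.

r ≈ 0.921 m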